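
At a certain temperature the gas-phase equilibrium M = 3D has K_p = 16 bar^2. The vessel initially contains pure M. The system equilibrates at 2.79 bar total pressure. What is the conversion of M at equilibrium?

X = 0.533

Basis: 1 mol M initially; let X = conversion of M. Extent ξ = X.
Moles: n_M = 1 − X; n_D = 3X.
Total moles n_T = 1 + 2X.
With p_i = (n_i/n_T)P, K_p = p_D^3 / (p_M).
Setting this equal to 16 bar^2 and taking the physical root (0 < X < 1) gives X = 0.533.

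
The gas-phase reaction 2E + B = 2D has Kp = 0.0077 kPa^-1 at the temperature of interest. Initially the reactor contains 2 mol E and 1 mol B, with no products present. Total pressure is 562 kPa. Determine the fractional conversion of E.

X = 0.485

Basis: 2 mol E initially; let X = conversion of E. Extent ξ = X.
Moles: n_E = 2 − 2X; n_B = 1 − X; n_D = 2X.
Total moles n_T = 3 − X.
y_i = n_i/n_T, p_i = y_i·P. Kp = p_D^2 / (p_E^2 p_B).
Equating to 0.0077 kPa^-1 and solving on 0 < X < 1: X = 0.485.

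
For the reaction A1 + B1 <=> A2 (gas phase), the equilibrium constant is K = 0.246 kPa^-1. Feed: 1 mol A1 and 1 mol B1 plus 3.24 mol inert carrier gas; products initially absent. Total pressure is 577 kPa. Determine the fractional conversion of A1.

X = 0.839

Take 1 mol A1 as basis and let X be its fractional conversion, so ξ = X.
At extent ξ: n_A1 = 1 − X; n_B1 = 1 − X; n_A2 = X; n_I = 3.24 (inert).
Total moles n_T = 5.24 − X.
Mole fractions y_i = n_i/n_T; K = p_A2 / (p_A1 p_B1) with p_i = y_i·P.
This yields a degree-2 equation in X; solving on (0,1), X = 0.839.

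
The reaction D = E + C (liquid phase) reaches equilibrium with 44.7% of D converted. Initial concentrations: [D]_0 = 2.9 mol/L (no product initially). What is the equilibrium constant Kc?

Let X = conversion of D.
Concentrations: [D] = 2.9 − 2.9X; [E] = 2.9X; [C] = 2.9X.
At X = 0.447: [D] = 1.6, [E] = 1.3, [C] = 1.3.
Kc = [E] [C] / ([D]) = 1.05 mol/L.

Kc = 1.05 mol/L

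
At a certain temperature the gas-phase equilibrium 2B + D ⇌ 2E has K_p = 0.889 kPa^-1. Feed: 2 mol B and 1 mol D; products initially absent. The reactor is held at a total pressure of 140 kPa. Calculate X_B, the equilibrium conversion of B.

Basis: 2 mol B initially; let X = conversion of B. Extent ξ = X.
Species balance: n_B = 2 − 2X; n_D = 1 − X; n_E = 2X.
Summing: n_T = 3 − X.
With p_i = (n_i/n_T)P, K_p = p_E^2 / (p_B^2 p_D).
Setting this equal to 0.889 kPa^-1 and taking the physical root (0 < X < 1) gives X = 0.779.

X = 0.779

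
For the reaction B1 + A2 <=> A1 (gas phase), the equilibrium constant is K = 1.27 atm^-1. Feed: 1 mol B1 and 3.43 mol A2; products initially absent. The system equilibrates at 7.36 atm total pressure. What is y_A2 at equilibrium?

y_A2 = 0.719

Let X = conversion of B1 (basis 1 mol B1); extent of reaction ξ = X.
Species balance: n_B1 = 1 − X; n_A2 = 3.43 − X; n_A1 = X.
Total moles n_T = 4.43 − X.
With p_i = (n_i/n_T)P, K = p_A1 / (p_B1 p_A2).
This yields a degree-2 equation in X; solving on (0,1), X = 0.870.
Then n_A2 = 2.56, n_T = 3.56, so y_A2 = 0.719.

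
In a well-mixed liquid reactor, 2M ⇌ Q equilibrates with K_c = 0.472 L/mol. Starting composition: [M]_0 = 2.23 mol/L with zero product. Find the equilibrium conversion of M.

Let X = conversion of M; extent ξ = 2.23X/2 mol/L.
Concentrations: [M] = 2.23 − 2.23X; [Q] = 1.11X.
K_c = [Q] / ([M]^2).
This equals 0.472 at X = 0.509 (the root in 0 < X < 1).

X = 0.509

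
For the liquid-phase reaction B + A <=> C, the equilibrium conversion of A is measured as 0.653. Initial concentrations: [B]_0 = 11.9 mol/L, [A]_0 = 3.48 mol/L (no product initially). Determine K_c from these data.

Let X = conversion of A.
Concentrations: [B] = 11.9 − 3.48X; [A] = 3.48 − 3.48X; [C] = 3.48X.
At X = 0.653: [B] = 9.63, [A] = 1.21, [C] = 2.27.
K_c = [C] / ([B] [A]) = 0.195 L/mol.

K_c = 0.195 L/mol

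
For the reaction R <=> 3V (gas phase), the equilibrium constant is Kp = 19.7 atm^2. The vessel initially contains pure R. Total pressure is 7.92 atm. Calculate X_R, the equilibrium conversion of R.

Basis: 1 mol R initially; let X = conversion of R. Extent ξ = X.
At extent ξ: n_R = 1 − X; n_V = 3X.
n_T = Σnᵢ = 1 + 2X.
Mole fractions y_i = n_i/n_T; Kp = p_V^3 / (p_R) with p_i = y_i·P.
Substituting and setting equal to 19.7 atm^2 gives a polynomial in X; the root in (0,1) is X = 0.272.

X = 0.272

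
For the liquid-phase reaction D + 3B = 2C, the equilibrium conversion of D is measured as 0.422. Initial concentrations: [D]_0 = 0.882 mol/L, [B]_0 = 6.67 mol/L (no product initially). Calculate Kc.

Let X = conversion of D.
Concentrations: [D] = 0.882 − 0.882X; [B] = 6.67 − 2.65X; [C] = 1.76X.
At X = 0.422: [D] = 0.51, [B] = 5.55, [C] = 0.744.
Kc = [C]^2 / ([D] [B]^3) = 0.00635 (mol/L)^-2.

Kc = 0.00635 (mol/L)^-2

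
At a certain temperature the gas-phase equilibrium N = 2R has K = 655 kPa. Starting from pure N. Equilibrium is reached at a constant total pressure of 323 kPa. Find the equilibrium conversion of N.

Take 1 mol N as basis and let X be its fractional conversion, so ξ = X.
At extent ξ: n_N = 1 − X; n_R = 2X.
Total moles n_T = 1 + X.
y_i = n_i/n_T, p_i = y_i·P. K = p_R^2 / (p_N).
Substituting and setting equal to 655 kPa gives a polynomial in X; the root in (0,1) is X = 0.580.

X = 0.580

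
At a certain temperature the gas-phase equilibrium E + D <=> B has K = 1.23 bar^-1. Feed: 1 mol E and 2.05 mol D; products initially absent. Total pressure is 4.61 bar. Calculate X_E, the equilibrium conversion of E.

X = 0.761

Take 1 mol E as basis and let X be its fractional conversion, so ξ = X.
Moles: n_E = 1 − X; n_D = 2.05 − X; n_B = X.
Summing: n_T = 3.05 − X.
y_i = n_i/n_T, p_i = y_i·P. K = p_B / (p_E p_D).
This yields a degree-2 equation in X; solving on (0,1), X = 0.761.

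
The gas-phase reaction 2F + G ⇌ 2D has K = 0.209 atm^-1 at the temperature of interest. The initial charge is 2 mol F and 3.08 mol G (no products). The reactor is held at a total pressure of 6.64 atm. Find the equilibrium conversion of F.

X = 0.470

Take 2 mol F as basis and let X be its fractional conversion, so ξ = X.
Species balance: n_F = 2 − 2X; n_G = 3.08 − X; n_D = 2X.
Total moles n_T = 5.08 − X.
y_i = n_i/n_T, p_i = y_i·P. K = p_D^2 / (p_F^2 p_G).
This yields a degree-3 equation in X; solving on (0,1), X = 0.470.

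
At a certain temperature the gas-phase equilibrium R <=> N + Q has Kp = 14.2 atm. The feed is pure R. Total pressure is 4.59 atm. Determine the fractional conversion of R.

Take 1 mol R as basis and let X be its fractional conversion, so ξ = X.
Mole table: n_R = 1 − X; n_N = X; n_Q = X.
Summing: n_T = 1 + X.
With p_i = (n_i/n_T)P, Kp = p_N p_Q / (p_R).
Setting this equal to 14.2 atm and taking the physical root (0 < X < 1) gives X = 0.869.

X = 0.869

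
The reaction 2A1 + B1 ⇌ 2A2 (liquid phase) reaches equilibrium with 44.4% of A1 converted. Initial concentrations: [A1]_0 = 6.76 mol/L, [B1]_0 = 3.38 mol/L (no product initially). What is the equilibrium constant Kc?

Kc = 0.339 L/mol

Let X = conversion of A1.
Concentrations: [A1] = 6.76 − 6.76X; [B1] = 3.38 − 3.38X; [A2] = 6.76X.
At X = 0.444: [A1] = 3.76, [B1] = 1.88, [A2] = 3.
Kc = [A2]^2 / ([A1]^2 [B1]) = 0.339 L/mol.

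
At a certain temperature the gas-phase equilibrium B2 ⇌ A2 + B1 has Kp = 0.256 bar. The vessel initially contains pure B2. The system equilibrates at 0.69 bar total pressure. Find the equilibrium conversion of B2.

X = 0.520

Basis: 1 mol B2 initially; let X = conversion of B2. Extent ξ = X.
At extent ξ: n_B2 = 1 − X; n_A2 = X; n_B1 = X.
Total moles n_T = 1 + X.
y_i = n_i/n_T, p_i = y_i·P. Kp = p_A2 p_B1 / (p_B2).
Equating to 0.256 bar and solving on 0 < X < 1: X = 0.520.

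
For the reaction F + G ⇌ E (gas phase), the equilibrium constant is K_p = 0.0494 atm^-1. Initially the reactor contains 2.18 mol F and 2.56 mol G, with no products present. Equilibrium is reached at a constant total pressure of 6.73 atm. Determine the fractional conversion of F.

X = 0.144

Basis: 2.18 mol F initially; let X = conversion of F. Extent ξ = 2.18X.
Species balance: n_F = 2.18 − 2.18X; n_G = 2.56 − 2.18X; n_E = 2.18X.
n_T = Σnᵢ = 4.74 − 2.18X.
Mole fractions y_i = n_i/n_T; K_p = p_E / (p_F p_G) with p_i = y_i·P.
Equating to 0.0494 atm^-1 and solving on 0 < X < 1: X = 0.144.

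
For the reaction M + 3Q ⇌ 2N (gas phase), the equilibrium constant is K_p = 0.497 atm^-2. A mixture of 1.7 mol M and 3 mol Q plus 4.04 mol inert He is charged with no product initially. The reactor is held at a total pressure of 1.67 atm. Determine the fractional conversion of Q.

Basis: 3 mol Q initially; let X = conversion of Q. Extent ξ = X.
Species balance: n_M = 1.7 − X; n_Q = 3 − 3X; n_N = 2X; n_I = 4.04 (inert).
n_T = Σnᵢ = 8.74 − 2X.
Mole fractions y_i = n_i/n_T; K_p = p_N^2 / (p_M p_Q^3) with p_i = y_i·P.
This yields a degree-4 equation in X; solving on (0,1), X = 0.275.

X = 0.275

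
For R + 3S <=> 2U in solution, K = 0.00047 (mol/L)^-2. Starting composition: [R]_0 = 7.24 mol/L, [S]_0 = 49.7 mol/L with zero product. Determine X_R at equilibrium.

Let X = conversion of R; extent ξ = 7.24·X mol/L.
Concentrations: [R] = 7.24 − 7.24X; [S] = 49.7 − 21.7X; [U] = 14.5X.
K = [U]^2 / ([R] [S]^3).
Equating to 0.00047 (mol/L)^-2: the physical root is X = 0.585.

X = 0.585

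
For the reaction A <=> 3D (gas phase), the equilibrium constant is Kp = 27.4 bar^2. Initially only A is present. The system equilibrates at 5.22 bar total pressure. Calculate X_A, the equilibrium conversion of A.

Basis: 1 mol A initially; let X = conversion of A. Extent ξ = X.
Species balance: n_A = 1 − X; n_D = 3X.
Total moles n_T = 1 + 2X.
y_i = n_i/n_T, p_i = y_i·P. Kp = p_D^3 / (p_A).
This yields a degree-3 equation in X; solving on (0,1), X = 0.418.

X = 0.418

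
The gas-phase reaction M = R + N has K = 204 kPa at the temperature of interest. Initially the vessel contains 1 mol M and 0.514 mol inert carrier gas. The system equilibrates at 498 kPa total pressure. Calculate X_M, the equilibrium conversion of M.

Basis: 1 mol M initially; let X = conversion of M. Extent ξ = X.
Moles: n_M = 1 − X; n_R = X; n_N = X; n_I = 0.514 (inert).
n_T = Σnᵢ = 1.51 + X.
Mole fractions y_i = n_i/n_T; K = p_R p_N / (p_M) with p_i = y_i·P.
Equating to 204 kPa and solving on 0 < X < 1: X = 0.593.

X = 0.593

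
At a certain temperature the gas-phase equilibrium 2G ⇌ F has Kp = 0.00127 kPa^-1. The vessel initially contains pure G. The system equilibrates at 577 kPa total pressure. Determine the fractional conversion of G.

X = 0.496

Basis: 1 mol G initially; let X = conversion of G. Extent ξ = 0.5X.
At extent ξ: n_G = 1 − X; n_F = 0.5X.
n_T = Σnᵢ = 1 − 0.5X.
With p_i = (n_i/n_T)P, Kp = p_F / (p_G^2).
Setting this equal to 0.00127 kPa^-1 and taking the physical root (0 < X < 1) gives X = 0.496.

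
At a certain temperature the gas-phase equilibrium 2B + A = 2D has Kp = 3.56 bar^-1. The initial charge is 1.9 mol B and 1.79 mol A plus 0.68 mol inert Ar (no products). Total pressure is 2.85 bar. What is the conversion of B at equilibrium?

X = 0.641

Basis: 1.9 mol B initially; let X = conversion of B. Extent ξ = 0.95X.
Moles: n_B = 1.9 − 1.9X; n_A = 1.79 − 0.95X; n_D = 1.9X; n_I = 0.68 (inert).
n_T = Σnᵢ = 4.37 − 0.95X.
y_i = n_i/n_T, p_i = y_i·P. Kp = p_D^2 / (p_B^2 p_A).
Setting this equal to 3.56 bar^-1 and taking the physical root (0 < X < 1) gives X = 0.641.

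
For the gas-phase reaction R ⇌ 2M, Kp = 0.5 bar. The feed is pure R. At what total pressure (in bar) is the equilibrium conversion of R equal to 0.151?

Basis: 1 mol R initially; let X = conversion of R. Extent ξ = X.
Species balance: n_R = 1 − X; n_M = 2X.
Total moles n_T = 1 + X.
Kp = p_M^2 / (p_R) with p_i = (n_i/n_T)·P.
At X = 0.151: the mole-fraction product g(X) = Π y_i^ν_i = 0.09333. Since Kp = g(X)·P^{1}, P = (Kp/g)^(1/1) = (0.5/0.09333)^(1/1) = 5.36 bar.

P = 5.36 bar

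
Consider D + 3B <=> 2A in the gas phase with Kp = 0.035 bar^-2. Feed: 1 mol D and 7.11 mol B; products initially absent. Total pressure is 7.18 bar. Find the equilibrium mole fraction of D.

Let X = conversion of D (basis 1 mol D); extent of reaction ξ = X.
Species balance: n_D = 1 − X; n_B = 7.11 − 3X; n_A = 2X.
n_T = Σnᵢ = 8.11 − 2X.
y_i = n_i/n_T, p_i = y_i·P. Kp = p_A^2 / (p_D p_B^3).
Equating to 0.035 bar^-2 and solving on 0 < X < 1: X = 0.664.
Then n_D = 0.336, n_T = 6.78, so y_D = 0.050.

y_D = 0.050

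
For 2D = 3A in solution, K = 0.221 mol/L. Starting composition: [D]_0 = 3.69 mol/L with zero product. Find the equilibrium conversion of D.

Let X = conversion of D; extent ξ = 3.69X/2 mol/L.
Concentrations: [D] = 3.69 − 3.69X; [A] = 5.54X.
K = [A]^3 / ([D]^2).
Setting equal to 0.221 and solving for X on (0,1) gives X = 0.221.

X = 0.221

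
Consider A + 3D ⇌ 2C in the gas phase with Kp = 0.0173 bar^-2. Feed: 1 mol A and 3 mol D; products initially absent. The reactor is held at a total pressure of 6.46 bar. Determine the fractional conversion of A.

X = 0.311

Basis: 1 mol A initially; let X = conversion of A. Extent ξ = X.
Moles: n_A = 1 − X; n_D = 3 − 3X; n_C = 2X.
Summing: n_T = 4 − 2X.
y_i = n_i/n_T, p_i = y_i·P. Kp = p_C^2 / (p_A p_D^3).
Setting this equal to 0.0173 bar^-2 and taking the physical root (0 < X < 1) gives X = 0.311.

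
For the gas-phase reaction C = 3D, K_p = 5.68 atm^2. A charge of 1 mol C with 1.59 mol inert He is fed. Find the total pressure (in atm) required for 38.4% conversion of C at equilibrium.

Let X = conversion of C (basis 1 mol C); extent of reaction ξ = X.
Moles: n_C = 1 − X; n_D = 3X; n_I = 1.59 (inert).
Total moles n_T = 2.59 + 2X.
K_p = p_D^3 / (p_C) with p_i = (n_i/n_T)·P.
At X = 0.384: the mole-fraction product g(X) = Π y_i^ν_i = 0.2201. Since K_p = g(X)·P^{2}, P = (K_p/g)^(1/2) = (5.68/0.2201)^(1/2) = 5.08 atm.

P = 5.08 atm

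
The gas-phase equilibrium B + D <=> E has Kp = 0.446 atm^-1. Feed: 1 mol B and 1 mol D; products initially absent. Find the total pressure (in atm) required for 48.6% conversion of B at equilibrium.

Let X = conversion of B (basis 1 mol B); extent of reaction ξ = X.
Species balance: n_B = 1 − X; n_D = 1 − X; n_E = X.
Summing: n_T = 2 − X.
Kp = p_E / (p_B p_D) with p_i = (n_i/n_T)·P.
At X = 0.486: the mole-fraction product g(X) = Π y_i^ν_i = 2.785. Since Kp = g(X)·P^{-1}, P = (g/Kp)^(1/1) = (2.785/0.446)^(1/1) = 6.24 atm.

P = 6.24 atm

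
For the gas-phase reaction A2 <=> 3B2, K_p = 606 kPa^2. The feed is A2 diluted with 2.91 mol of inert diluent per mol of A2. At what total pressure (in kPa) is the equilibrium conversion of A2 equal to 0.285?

P = 118 kPa

Take 1 mol A2 as basis and let X be its fractional conversion, so ξ = X.
At extent ξ: n_A2 = 1 − X; n_B2 = 3X; n_I = 2.91 (inert).
Summing: n_T = 3.91 + 2X.
K_p = p_B2^3 / (p_A2) with p_i = (n_i/n_T)·P.
At X = 0.285: the mole-fraction product g(X) = Π y_i^ν_i = 0.04355. Since K_p = g(X)·P^{2}, P = (K_p/g)^(1/2) = (606/0.04355)^(1/2) = 118 kPa.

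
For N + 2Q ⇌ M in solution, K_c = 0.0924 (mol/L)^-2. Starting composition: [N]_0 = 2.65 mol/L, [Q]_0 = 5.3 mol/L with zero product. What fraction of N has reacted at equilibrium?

Let X = conversion of N; extent ξ = 2.65·X mol/L.
Concentrations: [N] = 2.65 − 2.65X; [Q] = 5.3 − 5.3X; [M] = 2.65X.
K_c = [M] / ([N] [Q]^2).
This equals 0.0924 at X = 0.445 (the root in 0 < X < 1).

X = 0.445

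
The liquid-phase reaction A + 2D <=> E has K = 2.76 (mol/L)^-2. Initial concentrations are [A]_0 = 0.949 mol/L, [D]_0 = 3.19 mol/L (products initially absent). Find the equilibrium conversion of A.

X = 0.868

Let X = conversion of A; extent ξ = 0.949·X mol/L.
Concentrations: [A] = 0.949 − 0.949X; [D] = 3.19 − 1.9X; [E] = 0.949X.
K = [E] / ([A] [D]^2).
This equals 2.76 at X = 0.868 (the root in 0 < X < 1).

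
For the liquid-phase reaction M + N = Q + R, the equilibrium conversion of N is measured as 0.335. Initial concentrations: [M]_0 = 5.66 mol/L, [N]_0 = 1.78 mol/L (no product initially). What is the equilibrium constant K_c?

K_c = 0.0593

Let X = conversion of N.
Concentrations: [M] = 5.66 − 1.78X; [N] = 1.78 − 1.78X; [Q] = 1.78X; [R] = 1.78X.
At X = 0.335: [M] = 5.06, [N] = 1.18, [Q] = 0.596, [R] = 0.596.
K_c = [Q] [R] / ([M] [N]) = 0.0593.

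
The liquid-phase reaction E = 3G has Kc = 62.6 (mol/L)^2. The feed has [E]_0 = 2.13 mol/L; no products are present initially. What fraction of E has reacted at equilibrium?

X = 0.593

Let X = conversion of E; extent ξ = 2.13·X mol/L.
Concentrations: [E] = 2.13 − 2.13X; [G] = 6.39X.
Kc = [G]^3 / ([E]).
Setting equal to 62.6 and solving for X on (0,1) gives X = 0.593.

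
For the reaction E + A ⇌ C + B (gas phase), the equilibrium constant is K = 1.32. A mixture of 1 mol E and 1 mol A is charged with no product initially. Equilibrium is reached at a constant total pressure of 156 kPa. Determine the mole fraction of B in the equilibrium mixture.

Let X = conversion of E (basis 1 mol E); extent of reaction ξ = X.
Species balance: n_E = 1 − X; n_A = 1 − X; n_C = X; n_B = X.
n_T stays at 2 (no change in mole number).
y_i = n_i/n_T, p_i = y_i·P. K = p_C p_B / (p_E p_A).
Setting this equal to 1.32 and taking the physical root (0 < X < 1) gives X = 0.535.
Then n_B = 0.535, n_T = 2, so y_B = 0.267.

y_B = 0.267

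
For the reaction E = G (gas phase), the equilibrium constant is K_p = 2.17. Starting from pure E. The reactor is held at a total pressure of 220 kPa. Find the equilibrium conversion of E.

X = 0.685

Take 1 mol E as basis and let X be its fractional conversion, so ξ = X.
Moles: n_E = 1 − X; n_G = X.
n_T stays at 1 (no change in mole number).
y_i = n_i/n_T, p_i = y_i·P. K_p = p_G / (p_E).
This yields a degree-1 equation in X; solving on (0,1), X = 0.685.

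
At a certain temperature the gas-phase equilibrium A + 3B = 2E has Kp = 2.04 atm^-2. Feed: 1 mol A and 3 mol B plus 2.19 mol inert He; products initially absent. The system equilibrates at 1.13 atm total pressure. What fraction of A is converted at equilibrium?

Basis: 1 mol A initially; let X = conversion of A. Extent ξ = X.
Moles: n_A = 1 − X; n_B = 3 − 3X; n_E = 2X; n_I = 2.19 (inert).
Total moles n_T = 6.19 − 2X.
With p_i = (n_i/n_T)P, Kp = p_E^2 / (p_A p_B^3).
Equating to 2.04 atm^-2 and solving on 0 < X < 1: X = 0.335.

X = 0.335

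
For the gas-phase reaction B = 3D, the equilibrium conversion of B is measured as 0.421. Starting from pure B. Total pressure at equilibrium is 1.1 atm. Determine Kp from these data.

Let X = conversion of B (basis 1 mol B); extent of reaction ξ = X.
Mole table: n_B = 1 − X; n_D = 3X.
Total moles n_T = 1 + 2X.
At X = 0.421: n_B = 0.579, n_D = 1.26, n_T = 1.84.
p_i = (n_i/n_T)·P. Kp = p_D^3 / (p_B) = 1.24 atm^2.

Kp = 1.24 atm^2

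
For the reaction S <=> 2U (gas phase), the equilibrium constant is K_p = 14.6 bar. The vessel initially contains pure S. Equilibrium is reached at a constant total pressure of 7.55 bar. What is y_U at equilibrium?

y_U = 0.727

Let X = conversion of S (basis 1 mol S); extent of reaction ξ = X.
Moles: n_S = 1 − X; n_U = 2X.
Summing: n_T = 1 + X.
With p_i = (n_i/n_T)P, K_p = p_U^2 / (p_S).
Setting this equal to 14.6 bar and taking the physical root (0 < X < 1) gives X = 0.571.
Then n_U = 1.14, n_T = 1.57, so y_U = 0.727.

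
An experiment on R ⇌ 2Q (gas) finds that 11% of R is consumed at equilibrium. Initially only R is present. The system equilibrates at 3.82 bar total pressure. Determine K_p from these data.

K_p = 0.187 bar

Let X = conversion of R (basis 1 mol R); extent of reaction ξ = X.
Moles: n_R = 1 − X; n_Q = 2X.
Summing: n_T = 1 + X.
At X = 0.11: n_R = 0.89, n_Q = 0.22, n_T = 1.11.
p_i = (n_i/n_T)·P. K_p = p_Q^2 / (p_R) = 0.187 bar.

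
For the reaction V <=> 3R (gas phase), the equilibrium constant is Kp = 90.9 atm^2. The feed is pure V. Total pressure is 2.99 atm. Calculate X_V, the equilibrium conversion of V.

X = 0.799

Let X = conversion of V (basis 1 mol V); extent of reaction ξ = X.
Mole table: n_V = 1 − X; n_R = 3X.
n_T = Σnᵢ = 1 + 2X.
With p_i = (n_i/n_T)P, Kp = p_R^3 / (p_V).
Equating to 90.9 atm^2 and solving on 0 < X < 1: X = 0.799.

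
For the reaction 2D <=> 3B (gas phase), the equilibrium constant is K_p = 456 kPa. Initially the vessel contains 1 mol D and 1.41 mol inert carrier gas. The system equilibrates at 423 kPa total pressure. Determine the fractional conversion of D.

Take 1 mol D as basis and let X be its fractional conversion, so ξ = 0.5X.
Moles: n_D = 1 − X; n_B = 1.5X; n_I = 1.41 (inert).
Summing: n_T = 2.41 + 0.5X.
With p_i = (n_i/n_T)P, K_p = p_B^3 / (p_D^2).
Substituting and setting equal to 456 kPa gives a polynomial in X; the root in (0,1) is X = 0.554.

X = 0.554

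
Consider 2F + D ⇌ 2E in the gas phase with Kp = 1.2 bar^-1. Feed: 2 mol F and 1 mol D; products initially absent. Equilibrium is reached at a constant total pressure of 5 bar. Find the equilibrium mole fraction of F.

Basis: 2 mol F initially; let X = conversion of F. Extent ξ = X.
Moles: n_F = 2 − 2X; n_D = 1 − X; n_E = 2X.
Total moles n_T = 3 − X.
With p_i = (n_i/n_T)P, Kp = p_E^2 / (p_F^2 p_D).
Setting this equal to 1.2 bar^-1 and taking the physical root (0 < X < 1) gives X = 0.519.
Then n_F = 0.962, n_T = 2.48, so y_F = 0.388.

y_F = 0.388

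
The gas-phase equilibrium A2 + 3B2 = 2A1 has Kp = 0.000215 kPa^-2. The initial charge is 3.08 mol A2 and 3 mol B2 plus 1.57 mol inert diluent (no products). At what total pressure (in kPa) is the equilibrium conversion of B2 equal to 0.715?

Take 3 mol B2 as basis and let X be its fractional conversion, so ξ = X.
At extent ξ: n_A2 = 3.08 − X; n_B2 = 3 − 3X; n_A1 = 2X; n_I = 1.57 (inert).
n_T = Σnᵢ = 7.65 − 2X.
Kp = p_A1^2 / (p_A2 p_B2^3) with p_i = (n_i/n_T)·P.
At X = 0.715: the mole-fraction product g(X) = Π y_i^ν_i = 53.52. Since Kp = g(X)·P^{-2}, P = (g/Kp)^(1/2) = (53.52/0.000215)^(1/2) = 499 kPa.

P = 499 kPa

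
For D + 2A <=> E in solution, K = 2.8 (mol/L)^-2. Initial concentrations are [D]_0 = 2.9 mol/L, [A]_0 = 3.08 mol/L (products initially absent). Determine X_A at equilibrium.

X = 0.828

Let X = conversion of A; extent ξ = 3.08X/2 mol/L.
Concentrations: [D] = 2.9 − 1.54X; [A] = 3.08 − 3.08X; [E] = 1.54X.
K = [E] / ([D] [A]^2).
Equating to 2.8 (mol/L)^-2: the physical root is X = 0.828.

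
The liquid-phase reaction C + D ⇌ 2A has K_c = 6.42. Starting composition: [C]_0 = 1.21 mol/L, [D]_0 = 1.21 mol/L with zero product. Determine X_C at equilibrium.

Let X = conversion of C; extent ξ = 1.21·X mol/L.
Concentrations: [C] = 1.21 − 1.21X; [D] = 1.21 − 1.21X; [A] = 2.42X.
K_c = [A]^2 / ([C] [D]).
Equating to 6.42: the physical root is X = 0.559.

X = 0.559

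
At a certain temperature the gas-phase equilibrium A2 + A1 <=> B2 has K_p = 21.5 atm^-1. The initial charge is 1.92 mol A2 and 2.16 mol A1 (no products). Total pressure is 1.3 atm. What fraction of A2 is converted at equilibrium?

Basis: 1.92 mol A2 initially; let X = conversion of A2. Extent ξ = 1.92X.
Mole table: n_A2 = 1.92 − 1.92X; n_A1 = 2.16 − 1.92X; n_B2 = 1.92X.
n_T = Σnᵢ = 4.08 − 1.92X.
Mole fractions y_i = n_i/n_T; K_p = p_B2 / (p_A2 p_A1) with p_i = y_i·P.
Equating to 21.5 atm^-1 and solving on 0 < X < 1: X = 0.856.

X = 0.856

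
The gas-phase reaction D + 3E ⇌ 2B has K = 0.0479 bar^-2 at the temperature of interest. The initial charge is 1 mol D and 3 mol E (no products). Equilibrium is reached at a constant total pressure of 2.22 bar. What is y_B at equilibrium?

y_B = 0.122

Basis: 1 mol D initially; let X = conversion of D. Extent ξ = X.
Moles: n_D = 1 − X; n_E = 3 − 3X; n_B = 2X.
Summing: n_T = 4 − 2X.
y_i = n_i/n_T, p_i = y_i·P. K = p_B^2 / (p_D p_E^3).
Substituting and setting equal to 0.0479 bar^-2 gives a polynomial in X; the root in (0,1) is X = 0.217.
Then n_B = 0.434, n_T = 3.57, so y_B = 0.122.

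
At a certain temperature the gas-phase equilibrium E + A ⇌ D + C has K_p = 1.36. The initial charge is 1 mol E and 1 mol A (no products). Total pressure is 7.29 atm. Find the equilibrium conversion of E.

X = 0.538

Basis: 1 mol E initially; let X = conversion of E. Extent ξ = X.
Moles: n_E = 1 − X; n_A = 1 − X; n_D = X; n_C = X.
Total moles n_T = 2 (Δν = 0, constant).
y_i = n_i/n_T, p_i = y_i·P. K_p = p_D p_C / (p_E p_A).
Setting this equal to 1.36 and taking the physical root (0 < X < 1) gives X = 0.538.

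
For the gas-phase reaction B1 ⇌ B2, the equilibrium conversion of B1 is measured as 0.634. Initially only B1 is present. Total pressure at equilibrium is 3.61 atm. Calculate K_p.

K_p = 1.73

Basis: 1 mol B1 initially; let X = conversion of B1. Extent ξ = X.
Species balance: n_B1 = 1 − X; n_B2 = X.
Since Δν = 0, n_T = 1 throughout.
At X = 0.634: n_B1 = 0.366, n_B2 = 0.634, n_T = 1.
p_i = (n_i/n_T)·P. K_p = p_B2 / (p_B1) = 1.73.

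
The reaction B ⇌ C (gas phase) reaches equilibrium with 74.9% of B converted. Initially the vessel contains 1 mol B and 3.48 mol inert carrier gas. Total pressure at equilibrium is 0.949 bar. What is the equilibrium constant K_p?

K_p = 2.98

Basis: 1 mol B initially; let X = conversion of B. Extent ξ = X.
At extent ξ: n_B = 1 − X; n_C = X; n_I = 3.48 (inert).
Since Δν = 0, n_T = 4.48 throughout.
At X = 0.749: n_B = 0.251, n_C = 0.749, n_T = 4.48.
p_i = (n_i/n_T)·P. K_p = p_C / (p_B) = 2.98.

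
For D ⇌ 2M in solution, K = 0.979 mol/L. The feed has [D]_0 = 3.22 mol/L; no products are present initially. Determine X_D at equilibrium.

Let X = conversion of D; extent ξ = 3.22·X mol/L.
Concentrations: [D] = 3.22 − 3.22X; [M] = 6.44X.
K = [M]^2 / ([D]).
Solving K = 0.979 for X ∈ (0,1): X = 0.240.

X = 0.240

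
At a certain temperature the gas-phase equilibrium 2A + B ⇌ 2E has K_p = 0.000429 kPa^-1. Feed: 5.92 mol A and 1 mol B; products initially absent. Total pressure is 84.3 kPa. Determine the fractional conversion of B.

Let X = conversion of B (basis 1 mol B); extent of reaction ξ = X.
Moles: n_A = 5.92 − 2X; n_B = 1 − X; n_E = 2X.
n_T = Σnᵢ = 6.92 − X.
y_i = n_i/n_T, p_i = y_i·P. K_p = p_E^2 / (p_A^2 p_B).
This yields a degree-3 equation in X; solving on (0,1), X = 0.184.

X = 0.184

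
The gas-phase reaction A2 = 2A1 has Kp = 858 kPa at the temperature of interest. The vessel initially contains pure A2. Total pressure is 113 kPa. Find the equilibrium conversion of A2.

Let X = conversion of A2 (basis 1 mol A2); extent of reaction ξ = X.
Mole table: n_A2 = 1 − X; n_A1 = 2X.
n_T = Σnᵢ = 1 + X.
y_i = n_i/n_T, p_i = y_i·P. Kp = p_A1^2 / (p_A2).
Equating to 858 kPa and solving on 0 < X < 1: X = 0.809.

X = 0.809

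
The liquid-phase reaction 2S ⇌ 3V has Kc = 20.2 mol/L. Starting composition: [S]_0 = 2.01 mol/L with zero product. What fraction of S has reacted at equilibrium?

Let X = conversion of S; extent ξ = 2.01X/2 mol/L.
Concentrations: [S] = 2.01 − 2.01X; [V] = 3.01X.
Kc = [V]^3 / ([S]^2).
This equals 20.2 at X = 0.677 (the root in 0 < X < 1).

X = 0.677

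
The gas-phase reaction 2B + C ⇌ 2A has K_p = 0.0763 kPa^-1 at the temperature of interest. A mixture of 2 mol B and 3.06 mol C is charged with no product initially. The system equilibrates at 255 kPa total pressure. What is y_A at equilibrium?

Basis: 2 mol B initially; let X = conversion of B. Extent ξ = X.
At extent ξ: n_B = 2 − 2X; n_C = 3.06 − X; n_A = 2X.
Summing: n_T = 5.06 − X.
Mole fractions y_i = n_i/n_T; K_p = p_A^2 / (p_B^2 p_C) with p_i = y_i·P.
Equating to 0.0763 kPa^-1 and solving on 0 < X < 1: X = 0.763.
Then n_A = 1.53, n_T = 4.3, so y_A = 0.355.

y_A = 0.355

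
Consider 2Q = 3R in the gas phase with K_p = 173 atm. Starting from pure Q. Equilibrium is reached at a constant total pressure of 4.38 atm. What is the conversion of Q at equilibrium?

Basis: 1 mol Q initially; let X = conversion of Q. Extent ξ = 0.5X.
Moles: n_Q = 1 − X; n_R = 1.5X.
Summing: n_T = 1 + 0.5X.
y_i = n_i/n_T, p_i = y_i·P. K_p = p_R^3 / (p_Q^2).
Setting this equal to 173 atm and taking the physical root (0 < X < 1) gives X = 0.818.

X = 0.818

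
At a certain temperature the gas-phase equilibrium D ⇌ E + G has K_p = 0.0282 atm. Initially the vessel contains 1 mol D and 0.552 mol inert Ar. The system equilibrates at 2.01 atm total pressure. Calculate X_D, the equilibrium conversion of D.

Let X = conversion of D (basis 1 mol D); extent of reaction ξ = X.
Mole table: n_D = 1 − X; n_E = X; n_G = X; n_I = 0.552 (inert).
Summing: n_T = 1.55 + X.
y_i = n_i/n_T, p_i = y_i·P. K_p = p_E p_G / (p_D).
Setting this equal to 0.0282 atm and taking the physical root (0 < X < 1) gives X = 0.143.

X = 0.143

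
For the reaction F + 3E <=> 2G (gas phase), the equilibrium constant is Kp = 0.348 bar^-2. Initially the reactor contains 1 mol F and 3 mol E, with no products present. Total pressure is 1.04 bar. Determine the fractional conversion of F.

Basis: 1 mol F initially; let X = conversion of F. Extent ξ = X.
Species balance: n_F = 1 − X; n_E = 3 − 3X; n_G = 2X.
Summing: n_T = 4 − 2X.
y_i = n_i/n_T, p_i = y_i·P. Kp = p_G^2 / (p_F p_E^3).
Equating to 0.348 bar^-2 and solving on 0 < X < 1: X = 0.254.

X = 0.254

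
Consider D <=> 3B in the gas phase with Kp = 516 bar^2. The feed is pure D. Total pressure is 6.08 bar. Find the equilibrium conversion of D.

X = 0.840

Basis: 1 mol D initially; let X = conversion of D. Extent ξ = X.
Mole table: n_D = 1 − X; n_B = 3X.
Summing: n_T = 1 + 2X.
y_i = n_i/n_T, p_i = y_i·P. Kp = p_B^3 / (p_D).
Equating to 516 bar^2 and solving on 0 < X < 1: X = 0.840.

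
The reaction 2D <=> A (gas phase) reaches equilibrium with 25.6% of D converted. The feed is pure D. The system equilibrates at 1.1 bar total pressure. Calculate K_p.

K_p = 0.183 bar^-1

Basis: 1 mol D initially; let X = conversion of D. Extent ξ = 0.5X.
Moles: n_D = 1 − X; n_A = 0.5X.
Total moles n_T = 1 − 0.5X.
At X = 0.256: n_D = 0.744, n_A = 0.128, n_T = 0.872.
p_i = (n_i/n_T)·P. K_p = p_A / (p_D^2) = 0.183 bar^-1.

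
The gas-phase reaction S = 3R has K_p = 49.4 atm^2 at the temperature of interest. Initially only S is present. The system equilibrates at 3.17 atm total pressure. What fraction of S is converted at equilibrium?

X = 0.685

Let X = conversion of S (basis 1 mol S); extent of reaction ξ = X.
Moles: n_S = 1 − X; n_R = 3X.
Total moles n_T = 1 + 2X.
Mole fractions y_i = n_i/n_T; K_p = p_R^3 / (p_S) with p_i = y_i·P.
Equating to 49.4 atm^2 and solving on 0 < X < 1: X = 0.685.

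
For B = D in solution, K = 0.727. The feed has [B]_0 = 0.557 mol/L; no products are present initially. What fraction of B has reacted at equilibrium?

X = 0.421

Let X = conversion of B; extent ξ = 0.557·X mol/L.
Concentrations: [B] = 0.557 − 0.557X; [D] = 0.557X.
K = [D] / ([B]).
Equating to 0.727: the physical root is X = 0.421.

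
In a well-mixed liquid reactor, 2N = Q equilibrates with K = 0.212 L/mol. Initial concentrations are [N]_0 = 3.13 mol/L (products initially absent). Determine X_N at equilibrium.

Let X = conversion of N; extent ξ = 3.13X/2 mol/L.
Concentrations: [N] = 3.13 − 3.13X; [Q] = 1.56X.
K = [Q] / ([N]^2).
Setting equal to 0.212 and solving for X on (0,1) gives X = 0.430.

X = 0.430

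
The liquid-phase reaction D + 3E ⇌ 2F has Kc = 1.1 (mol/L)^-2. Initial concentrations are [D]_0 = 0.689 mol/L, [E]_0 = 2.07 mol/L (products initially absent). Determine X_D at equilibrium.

Let X = conversion of D; extent ξ = 0.689·X mol/L.
Concentrations: [D] = 0.689 − 0.689X; [E] = 2.07 − 2.07X; [F] = 1.38X.
Kc = [F]^2 / ([D] [E]^3).
Solving Kc = 1.1 for X ∈ (0,1): X = 0.490.

X = 0.490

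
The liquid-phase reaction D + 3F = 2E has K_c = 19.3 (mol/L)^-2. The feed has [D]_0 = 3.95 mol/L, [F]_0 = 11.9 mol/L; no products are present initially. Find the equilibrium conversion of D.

Let X = conversion of D; extent ξ = 3.95·X mol/L.
Concentrations: [D] = 3.95 − 3.95X; [F] = 11.9 − 11.9X; [E] = 7.9X.
K_c = [E]^2 / ([D] [F]^3).
Equating to 19.3 (mol/L)^-2: the physical root is X = 0.865.

X = 0.865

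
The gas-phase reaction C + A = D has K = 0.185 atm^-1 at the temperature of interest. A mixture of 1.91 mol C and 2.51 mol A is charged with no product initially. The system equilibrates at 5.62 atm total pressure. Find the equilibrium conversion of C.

Take 1.91 mol C as basis and let X be its fractional conversion, so ξ = 1.91X.
Species balance: n_C = 1.91 − 1.91X; n_A = 2.51 − 1.91X; n_D = 1.91X.
Summing: n_T = 4.42 − 1.91X.
Mole fractions y_i = n_i/n_T; K = p_D / (p_C p_A) with p_i = y_i·P.
This yields a degree-2 equation in X; solving on (0,1), X = 0.339.

X = 0.339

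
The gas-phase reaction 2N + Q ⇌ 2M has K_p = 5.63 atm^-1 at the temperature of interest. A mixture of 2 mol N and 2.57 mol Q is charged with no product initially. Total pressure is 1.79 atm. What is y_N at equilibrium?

Take 2 mol N as basis and let X be its fractional conversion, so ξ = X.
Mole table: n_N = 2 − 2X; n_Q = 2.57 − X; n_M = 2X.
Summing: n_T = 4.57 − X.
With p_i = (n_i/n_T)P, K_p = p_M^2 / (p_N^2 p_Q).
Substituting and setting equal to 5.63 atm^-1 gives a polynomial in X; the root in (0,1) is X = 0.688.
Then n_N = 0.623, n_T = 3.88, so y_N = 0.161.

y_N = 0.161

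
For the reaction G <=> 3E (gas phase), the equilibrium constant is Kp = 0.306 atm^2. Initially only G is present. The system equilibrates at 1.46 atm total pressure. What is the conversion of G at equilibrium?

X = 0.203

Let X = conversion of G (basis 1 mol G); extent of reaction ξ = X.
At extent ξ: n_G = 1 − X; n_E = 3X.
Summing: n_T = 1 + 2X.
Mole fractions y_i = n_i/n_T; Kp = p_E^3 / (p_G) with p_i = y_i·P.
Setting this equal to 0.306 atm^2 and taking the physical root (0 < X < 1) gives X = 0.203.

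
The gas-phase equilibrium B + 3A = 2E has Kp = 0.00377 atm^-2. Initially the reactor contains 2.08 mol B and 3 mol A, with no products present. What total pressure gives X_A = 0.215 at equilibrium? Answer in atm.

P = 6.6 atm

Basis: 3 mol A initially; let X = conversion of A. Extent ξ = X.
Mole table: n_B = 2.08 − X; n_A = 3 − 3X; n_E = 2X.
Summing: n_T = 5.08 − 2X.
Kp = p_E^2 / (p_B p_A^3) with p_i = (n_i/n_T)·P.
At X = 0.215: the mole-fraction product g(X) = Π y_i^ν_i = 0.1641. Since Kp = g(X)·P^{-2}, P = (g/Kp)^(1/2) = (0.1641/0.00377)^(1/2) = 6.6 atm.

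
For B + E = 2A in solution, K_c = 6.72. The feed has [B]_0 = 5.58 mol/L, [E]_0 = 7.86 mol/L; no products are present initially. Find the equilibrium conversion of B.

Let X = conversion of B; extent ξ = 5.58·X mol/L.
Concentrations: [B] = 5.58 − 5.58X; [E] = 7.86 − 5.58X; [A] = 11.2X.
K_c = [A]^2 / ([B] [E]).
Solving K_c = 6.72 for X ∈ (0,1): X = 0.657.

X = 0.657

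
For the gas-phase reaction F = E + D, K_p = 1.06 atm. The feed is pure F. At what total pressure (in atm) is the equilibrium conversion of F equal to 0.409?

P = 5.28 atm

Let X = conversion of F (basis 1 mol F); extent of reaction ξ = X.
Mole table: n_F = 1 − X; n_E = X; n_D = X.
Summing: n_T = 1 + X.
K_p = p_E p_D / (p_F) with p_i = (n_i/n_T)·P.
At X = 0.409: the mole-fraction product g(X) = Π y_i^ν_i = 0.2009. Since K_p = g(X)·P^{1}, P = (K_p/g)^(1/1) = (1.06/0.2009)^(1/1) = 5.28 atm.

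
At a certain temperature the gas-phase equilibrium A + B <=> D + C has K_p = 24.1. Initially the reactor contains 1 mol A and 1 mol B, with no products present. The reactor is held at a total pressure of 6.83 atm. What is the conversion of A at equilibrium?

X = 0.831

Take 1 mol A as basis and let X be its fractional conversion, so ξ = X.
Species balance: n_A = 1 − X; n_B = 1 − X; n_D = X; n_C = X.
Since Δν = 0, n_T = 2 throughout.
Mole fractions y_i = n_i/n_T; K_p = p_D p_C / (p_A p_B) with p_i = y_i·P.
Setting this equal to 24.1 and taking the physical root (0 < X < 1) gives X = 0.831.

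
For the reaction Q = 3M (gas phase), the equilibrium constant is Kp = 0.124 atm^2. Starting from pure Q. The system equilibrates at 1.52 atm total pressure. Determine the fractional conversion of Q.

Take 1 mol Q as basis and let X be its fractional conversion, so ξ = X.
At extent ξ: n_Q = 1 − X; n_M = 3X.
n_T = Σnᵢ = 1 + 2X.
y_i = n_i/n_T, p_i = y_i·P. Kp = p_M^3 / (p_Q).
Setting this equal to 0.124 atm^2 and taking the physical root (0 < X < 1) gives X = 0.141.

X = 0.141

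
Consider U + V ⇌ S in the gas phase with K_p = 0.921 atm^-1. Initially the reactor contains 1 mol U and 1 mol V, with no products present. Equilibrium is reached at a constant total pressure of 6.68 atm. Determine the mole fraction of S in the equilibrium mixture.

y_S = 0.456

Take 1 mol U as basis and let X be its fractional conversion, so ξ = X.
Mole table: n_U = 1 − X; n_V = 1 − X; n_S = X.
Summing: n_T = 2 − X.
With p_i = (n_i/n_T)P, K_p = p_S / (p_U p_V).
Equating to 0.921 atm^-1 and solving on 0 < X < 1: X = 0.626.
Then n_S = 0.626, n_T = 1.37, so y_S = 0.456.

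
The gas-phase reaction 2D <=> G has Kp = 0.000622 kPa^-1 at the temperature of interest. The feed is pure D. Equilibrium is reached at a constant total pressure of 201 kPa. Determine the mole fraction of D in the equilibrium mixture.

y_D = 0.899

Let X = conversion of D (basis 1 mol D); extent of reaction ξ = 0.5X.
Mole table: n_D = 1 − X; n_G = 0.5X.
Total moles n_T = 1 − 0.5X.
y_i = n_i/n_T, p_i = y_i·P. Kp = p_G / (p_D^2).
Setting this equal to 0.000622 kPa^-1 and taking the physical root (0 < X < 1) gives X = 0.184.
Then n_D = 0.816, n_T = 0.908, so y_D = 0.899.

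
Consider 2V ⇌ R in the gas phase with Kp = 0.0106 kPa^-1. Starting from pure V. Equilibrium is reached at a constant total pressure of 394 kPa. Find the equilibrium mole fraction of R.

Take 1 mol V as basis and let X be its fractional conversion, so ξ = 0.5X.
Species balance: n_V = 1 − X; n_R = 0.5X.
Summing: n_T = 1 − 0.5X.
Mole fractions y_i = n_i/n_T; Kp = p_R / (p_V^2) with p_i = y_i·P.
Equating to 0.0106 kPa^-1 and solving on 0 < X < 1: X = 0.762.
Then n_R = 0.381, n_T = 0.619, so y_R = 0.616.

y_R = 0.616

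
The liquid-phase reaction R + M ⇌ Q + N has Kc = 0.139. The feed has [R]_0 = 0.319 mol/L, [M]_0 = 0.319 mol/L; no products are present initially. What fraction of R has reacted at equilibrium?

Let X = conversion of R; extent ξ = 0.319·X mol/L.
Concentrations: [R] = 0.319 − 0.319X; [M] = 0.319 − 0.319X; [Q] = 0.319X; [N] = 0.319X.
Kc = [Q] [N] / ([R] [M]).
Solving Kc = 0.139 for X ∈ (0,1): X = 0.272.

X = 0.272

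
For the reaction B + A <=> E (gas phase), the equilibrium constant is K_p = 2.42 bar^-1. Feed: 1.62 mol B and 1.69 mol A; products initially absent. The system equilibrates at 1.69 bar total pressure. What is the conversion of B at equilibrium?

Let X = conversion of B (basis 1.62 mol B); extent of reaction ξ = 1.62X.
Species balance: n_B = 1.62 − 1.62X; n_A = 1.69 − 1.62X; n_E = 1.62X.
n_T = Σnᵢ = 3.31 − 1.62X.
With p_i = (n_i/n_T)P, K_p = p_E / (p_B p_A).
Setting this equal to 2.42 bar^-1 and taking the physical root (0 < X < 1) gives X = 0.568.

X = 0.568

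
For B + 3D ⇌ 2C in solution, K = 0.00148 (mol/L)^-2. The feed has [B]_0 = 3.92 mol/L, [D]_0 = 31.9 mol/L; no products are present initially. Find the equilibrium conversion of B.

Let X = conversion of B; extent ξ = 3.92·X mol/L.
Concentrations: [B] = 3.92 − 3.92X; [D] = 31.9 − 11.8X; [C] = 7.84X.
K = [C]^2 / ([B] [D]^3).
Equating to 0.00148 (mol/L)^-2: the physical root is X = 0.665.

X = 0.665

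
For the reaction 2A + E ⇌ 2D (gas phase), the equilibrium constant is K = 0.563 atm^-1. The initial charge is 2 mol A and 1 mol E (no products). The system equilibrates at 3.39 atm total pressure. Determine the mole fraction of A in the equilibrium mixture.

y_A = 0.462

Let X = conversion of A (basis 2 mol A); extent of reaction ξ = X.
At extent ξ: n_A = 2 − 2X; n_E = 1 − X; n_D = 2X.
n_T = Σnᵢ = 3 − X.
Mole fractions y_i = n_i/n_T; K = p_D^2 / (p_A^2 p_E) with p_i = y_i·P.
Equating to 0.563 atm^-1 and solving on 0 < X < 1: X = 0.399.
Then n_A = 1.2, n_T = 2.6, so y_A = 0.462.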